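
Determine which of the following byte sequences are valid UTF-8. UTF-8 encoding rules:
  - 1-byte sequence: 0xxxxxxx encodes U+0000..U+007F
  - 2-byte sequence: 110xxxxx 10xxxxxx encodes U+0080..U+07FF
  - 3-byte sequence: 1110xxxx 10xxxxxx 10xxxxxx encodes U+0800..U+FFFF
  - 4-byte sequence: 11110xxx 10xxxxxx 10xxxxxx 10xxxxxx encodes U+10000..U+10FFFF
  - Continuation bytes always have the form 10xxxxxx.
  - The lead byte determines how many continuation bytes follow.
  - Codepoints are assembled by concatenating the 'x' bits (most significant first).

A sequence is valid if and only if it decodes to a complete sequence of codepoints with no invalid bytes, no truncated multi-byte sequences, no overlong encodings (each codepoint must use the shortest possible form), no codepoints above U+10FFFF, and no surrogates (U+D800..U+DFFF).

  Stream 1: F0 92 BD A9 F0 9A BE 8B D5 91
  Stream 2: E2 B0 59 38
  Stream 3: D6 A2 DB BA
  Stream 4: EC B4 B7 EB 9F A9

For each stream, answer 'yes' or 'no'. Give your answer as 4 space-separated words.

Answer: yes no yes yes

Derivation:
Stream 1: decodes cleanly. VALID
Stream 2: error at byte offset 2. INVALID
Stream 3: decodes cleanly. VALID
Stream 4: decodes cleanly. VALID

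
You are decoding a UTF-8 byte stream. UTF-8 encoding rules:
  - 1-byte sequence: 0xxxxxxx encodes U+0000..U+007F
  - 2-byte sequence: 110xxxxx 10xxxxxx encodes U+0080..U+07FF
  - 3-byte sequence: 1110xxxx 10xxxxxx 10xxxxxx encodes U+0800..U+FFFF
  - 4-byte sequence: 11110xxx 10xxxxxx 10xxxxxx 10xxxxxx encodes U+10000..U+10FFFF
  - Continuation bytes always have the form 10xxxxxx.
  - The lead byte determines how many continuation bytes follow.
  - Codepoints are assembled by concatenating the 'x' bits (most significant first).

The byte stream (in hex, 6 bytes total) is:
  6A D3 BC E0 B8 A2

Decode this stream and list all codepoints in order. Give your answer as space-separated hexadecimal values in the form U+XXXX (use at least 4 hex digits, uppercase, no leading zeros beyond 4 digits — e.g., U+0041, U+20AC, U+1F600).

Byte[0]=6A: 1-byte ASCII. cp=U+006A
Byte[1]=D3: 2-byte lead, need 1 cont bytes. acc=0x13
Byte[2]=BC: continuation. acc=(acc<<6)|0x3C=0x4FC
Completed: cp=U+04FC (starts at byte 1)
Byte[3]=E0: 3-byte lead, need 2 cont bytes. acc=0x0
Byte[4]=B8: continuation. acc=(acc<<6)|0x38=0x38
Byte[5]=A2: continuation. acc=(acc<<6)|0x22=0xE22
Completed: cp=U+0E22 (starts at byte 3)

Answer: U+006A U+04FC U+0E22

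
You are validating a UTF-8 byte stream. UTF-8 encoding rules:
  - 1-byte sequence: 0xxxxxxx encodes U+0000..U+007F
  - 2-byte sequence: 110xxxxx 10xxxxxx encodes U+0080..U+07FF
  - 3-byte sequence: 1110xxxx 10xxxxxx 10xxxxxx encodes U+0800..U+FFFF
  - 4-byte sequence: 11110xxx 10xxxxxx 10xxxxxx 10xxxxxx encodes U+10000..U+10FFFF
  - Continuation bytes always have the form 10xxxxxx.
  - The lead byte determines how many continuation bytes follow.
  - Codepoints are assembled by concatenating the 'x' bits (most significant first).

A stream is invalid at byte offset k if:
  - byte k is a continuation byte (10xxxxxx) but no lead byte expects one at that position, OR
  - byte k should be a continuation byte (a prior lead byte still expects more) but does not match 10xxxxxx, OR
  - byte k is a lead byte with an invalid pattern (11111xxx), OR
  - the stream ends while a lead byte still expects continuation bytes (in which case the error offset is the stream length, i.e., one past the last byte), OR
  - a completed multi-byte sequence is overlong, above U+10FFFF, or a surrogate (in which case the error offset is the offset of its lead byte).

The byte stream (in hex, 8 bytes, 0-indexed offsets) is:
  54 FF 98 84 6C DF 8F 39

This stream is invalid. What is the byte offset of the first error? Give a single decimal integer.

Byte[0]=54: 1-byte ASCII. cp=U+0054
Byte[1]=FF: INVALID lead byte (not 0xxx/110x/1110/11110)

Answer: 1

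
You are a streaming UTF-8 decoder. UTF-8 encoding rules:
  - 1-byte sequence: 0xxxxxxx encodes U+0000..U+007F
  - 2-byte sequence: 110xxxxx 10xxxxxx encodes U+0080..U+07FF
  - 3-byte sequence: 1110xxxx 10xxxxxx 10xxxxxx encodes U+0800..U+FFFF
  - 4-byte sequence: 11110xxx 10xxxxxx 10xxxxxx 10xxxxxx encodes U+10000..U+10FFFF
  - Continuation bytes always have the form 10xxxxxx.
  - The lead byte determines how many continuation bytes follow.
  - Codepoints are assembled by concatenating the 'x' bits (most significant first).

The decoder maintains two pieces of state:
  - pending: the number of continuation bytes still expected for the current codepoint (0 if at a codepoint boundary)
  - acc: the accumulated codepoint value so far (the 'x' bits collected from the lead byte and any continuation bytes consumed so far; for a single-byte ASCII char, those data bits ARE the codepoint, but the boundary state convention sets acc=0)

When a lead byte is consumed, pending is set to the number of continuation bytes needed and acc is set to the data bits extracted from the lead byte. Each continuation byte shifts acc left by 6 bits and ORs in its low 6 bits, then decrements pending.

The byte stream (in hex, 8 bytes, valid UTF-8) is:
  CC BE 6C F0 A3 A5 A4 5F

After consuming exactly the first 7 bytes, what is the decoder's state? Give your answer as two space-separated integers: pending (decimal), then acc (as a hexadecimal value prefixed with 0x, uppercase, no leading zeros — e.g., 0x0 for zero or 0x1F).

Byte[0]=CC: 2-byte lead. pending=1, acc=0xC
Byte[1]=BE: continuation. acc=(acc<<6)|0x3E=0x33E, pending=0
Byte[2]=6C: 1-byte. pending=0, acc=0x0
Byte[3]=F0: 4-byte lead. pending=3, acc=0x0
Byte[4]=A3: continuation. acc=(acc<<6)|0x23=0x23, pending=2
Byte[5]=A5: continuation. acc=(acc<<6)|0x25=0x8E5, pending=1
Byte[6]=A4: continuation. acc=(acc<<6)|0x24=0x23964, pending=0

Answer: 0 0x23964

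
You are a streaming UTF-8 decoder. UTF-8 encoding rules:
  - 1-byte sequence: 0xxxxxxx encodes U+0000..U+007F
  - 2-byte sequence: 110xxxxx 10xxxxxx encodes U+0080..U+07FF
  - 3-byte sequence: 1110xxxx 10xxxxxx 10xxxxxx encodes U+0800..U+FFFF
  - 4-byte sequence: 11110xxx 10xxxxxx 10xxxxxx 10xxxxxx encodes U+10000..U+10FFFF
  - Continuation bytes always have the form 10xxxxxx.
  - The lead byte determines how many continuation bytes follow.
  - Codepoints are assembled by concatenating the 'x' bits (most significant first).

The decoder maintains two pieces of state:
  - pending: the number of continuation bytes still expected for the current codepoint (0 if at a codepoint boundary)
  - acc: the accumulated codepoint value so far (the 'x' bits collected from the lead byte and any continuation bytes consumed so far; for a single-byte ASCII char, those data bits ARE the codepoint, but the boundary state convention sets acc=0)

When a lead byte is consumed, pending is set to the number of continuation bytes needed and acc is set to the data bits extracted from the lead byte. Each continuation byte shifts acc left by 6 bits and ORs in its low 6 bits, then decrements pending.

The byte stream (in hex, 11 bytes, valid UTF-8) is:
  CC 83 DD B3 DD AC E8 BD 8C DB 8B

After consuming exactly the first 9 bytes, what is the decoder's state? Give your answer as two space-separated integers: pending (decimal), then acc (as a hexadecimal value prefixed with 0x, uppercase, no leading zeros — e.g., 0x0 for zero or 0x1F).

Answer: 0 0x8F4C

Derivation:
Byte[0]=CC: 2-byte lead. pending=1, acc=0xC
Byte[1]=83: continuation. acc=(acc<<6)|0x03=0x303, pending=0
Byte[2]=DD: 2-byte lead. pending=1, acc=0x1D
Byte[3]=B3: continuation. acc=(acc<<6)|0x33=0x773, pending=0
Byte[4]=DD: 2-byte lead. pending=1, acc=0x1D
Byte[5]=AC: continuation. acc=(acc<<6)|0x2C=0x76C, pending=0
Byte[6]=E8: 3-byte lead. pending=2, acc=0x8
Byte[7]=BD: continuation. acc=(acc<<6)|0x3D=0x23D, pending=1
Byte[8]=8C: continuation. acc=(acc<<6)|0x0C=0x8F4C, pending=0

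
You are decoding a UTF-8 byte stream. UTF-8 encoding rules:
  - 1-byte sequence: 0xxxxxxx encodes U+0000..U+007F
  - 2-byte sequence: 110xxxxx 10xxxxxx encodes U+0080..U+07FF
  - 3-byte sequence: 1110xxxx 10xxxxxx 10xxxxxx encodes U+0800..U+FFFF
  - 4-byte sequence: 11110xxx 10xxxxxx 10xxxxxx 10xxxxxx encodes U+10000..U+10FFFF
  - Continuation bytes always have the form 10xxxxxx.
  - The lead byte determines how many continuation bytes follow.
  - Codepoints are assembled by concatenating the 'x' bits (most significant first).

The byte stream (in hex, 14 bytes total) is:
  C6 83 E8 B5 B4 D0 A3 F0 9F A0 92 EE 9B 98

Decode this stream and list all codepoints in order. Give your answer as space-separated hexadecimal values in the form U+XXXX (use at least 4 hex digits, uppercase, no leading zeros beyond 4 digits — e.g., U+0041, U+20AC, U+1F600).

Answer: U+0183 U+8D74 U+0423 U+1F812 U+E6D8

Derivation:
Byte[0]=C6: 2-byte lead, need 1 cont bytes. acc=0x6
Byte[1]=83: continuation. acc=(acc<<6)|0x03=0x183
Completed: cp=U+0183 (starts at byte 0)
Byte[2]=E8: 3-byte lead, need 2 cont bytes. acc=0x8
Byte[3]=B5: continuation. acc=(acc<<6)|0x35=0x235
Byte[4]=B4: continuation. acc=(acc<<6)|0x34=0x8D74
Completed: cp=U+8D74 (starts at byte 2)
Byte[5]=D0: 2-byte lead, need 1 cont bytes. acc=0x10
Byte[6]=A3: continuation. acc=(acc<<6)|0x23=0x423
Completed: cp=U+0423 (starts at byte 5)
Byte[7]=F0: 4-byte lead, need 3 cont bytes. acc=0x0
Byte[8]=9F: continuation. acc=(acc<<6)|0x1F=0x1F
Byte[9]=A0: continuation. acc=(acc<<6)|0x20=0x7E0
Byte[10]=92: continuation. acc=(acc<<6)|0x12=0x1F812
Completed: cp=U+1F812 (starts at byte 7)
Byte[11]=EE: 3-byte lead, need 2 cont bytes. acc=0xE
Byte[12]=9B: continuation. acc=(acc<<6)|0x1B=0x39B
Byte[13]=98: continuation. acc=(acc<<6)|0x18=0xE6D8
Completed: cp=U+E6D8 (starts at byte 11)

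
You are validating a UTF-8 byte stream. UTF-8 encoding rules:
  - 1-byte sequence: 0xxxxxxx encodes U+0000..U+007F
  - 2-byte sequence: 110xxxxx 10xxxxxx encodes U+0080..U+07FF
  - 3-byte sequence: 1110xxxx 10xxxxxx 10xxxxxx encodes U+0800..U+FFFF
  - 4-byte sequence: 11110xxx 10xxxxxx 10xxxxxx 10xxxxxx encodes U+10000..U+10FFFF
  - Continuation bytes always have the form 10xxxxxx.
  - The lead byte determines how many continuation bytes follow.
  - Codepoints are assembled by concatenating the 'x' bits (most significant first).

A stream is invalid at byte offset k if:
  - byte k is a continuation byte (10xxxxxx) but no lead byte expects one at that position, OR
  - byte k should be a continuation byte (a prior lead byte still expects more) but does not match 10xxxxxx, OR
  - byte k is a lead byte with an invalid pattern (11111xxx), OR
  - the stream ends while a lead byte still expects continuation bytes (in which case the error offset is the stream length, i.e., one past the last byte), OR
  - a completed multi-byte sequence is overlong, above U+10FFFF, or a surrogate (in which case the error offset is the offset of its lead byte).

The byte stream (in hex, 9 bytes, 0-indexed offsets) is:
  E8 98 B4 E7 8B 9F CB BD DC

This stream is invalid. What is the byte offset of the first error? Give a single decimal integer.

Byte[0]=E8: 3-byte lead, need 2 cont bytes. acc=0x8
Byte[1]=98: continuation. acc=(acc<<6)|0x18=0x218
Byte[2]=B4: continuation. acc=(acc<<6)|0x34=0x8634
Completed: cp=U+8634 (starts at byte 0)
Byte[3]=E7: 3-byte lead, need 2 cont bytes. acc=0x7
Byte[4]=8B: continuation. acc=(acc<<6)|0x0B=0x1CB
Byte[5]=9F: continuation. acc=(acc<<6)|0x1F=0x72DF
Completed: cp=U+72DF (starts at byte 3)
Byte[6]=CB: 2-byte lead, need 1 cont bytes. acc=0xB
Byte[7]=BD: continuation. acc=(acc<<6)|0x3D=0x2FD
Completed: cp=U+02FD (starts at byte 6)
Byte[8]=DC: 2-byte lead, need 1 cont bytes. acc=0x1C
Byte[9]: stream ended, expected continuation. INVALID

Answer: 9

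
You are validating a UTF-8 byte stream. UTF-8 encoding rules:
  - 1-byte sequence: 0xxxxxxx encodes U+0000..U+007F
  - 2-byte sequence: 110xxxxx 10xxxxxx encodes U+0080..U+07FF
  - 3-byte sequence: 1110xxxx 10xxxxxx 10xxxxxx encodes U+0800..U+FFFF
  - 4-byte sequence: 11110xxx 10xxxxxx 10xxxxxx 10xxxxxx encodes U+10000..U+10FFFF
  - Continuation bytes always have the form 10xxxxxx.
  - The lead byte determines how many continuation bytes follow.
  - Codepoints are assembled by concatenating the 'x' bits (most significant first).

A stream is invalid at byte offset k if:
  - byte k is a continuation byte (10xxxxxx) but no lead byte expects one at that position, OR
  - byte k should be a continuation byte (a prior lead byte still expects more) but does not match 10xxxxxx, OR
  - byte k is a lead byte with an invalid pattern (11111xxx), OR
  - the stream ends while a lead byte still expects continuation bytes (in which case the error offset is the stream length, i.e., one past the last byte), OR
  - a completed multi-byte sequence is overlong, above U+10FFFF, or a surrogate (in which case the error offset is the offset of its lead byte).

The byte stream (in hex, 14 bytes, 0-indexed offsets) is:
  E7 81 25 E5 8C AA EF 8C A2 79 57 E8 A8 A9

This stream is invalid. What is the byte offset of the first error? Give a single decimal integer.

Byte[0]=E7: 3-byte lead, need 2 cont bytes. acc=0x7
Byte[1]=81: continuation. acc=(acc<<6)|0x01=0x1C1
Byte[2]=25: expected 10xxxxxx continuation. INVALID

Answer: 2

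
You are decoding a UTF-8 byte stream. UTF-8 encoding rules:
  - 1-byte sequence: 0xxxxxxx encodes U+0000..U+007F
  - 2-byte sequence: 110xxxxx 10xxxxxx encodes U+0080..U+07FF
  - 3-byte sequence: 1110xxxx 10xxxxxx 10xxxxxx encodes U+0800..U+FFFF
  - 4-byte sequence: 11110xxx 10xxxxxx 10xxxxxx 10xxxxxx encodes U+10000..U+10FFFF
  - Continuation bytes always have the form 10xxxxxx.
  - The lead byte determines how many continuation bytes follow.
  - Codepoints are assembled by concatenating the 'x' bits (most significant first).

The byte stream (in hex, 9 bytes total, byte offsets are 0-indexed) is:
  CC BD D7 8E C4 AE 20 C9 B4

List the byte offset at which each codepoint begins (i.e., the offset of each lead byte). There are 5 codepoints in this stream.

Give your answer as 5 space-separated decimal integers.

Byte[0]=CC: 2-byte lead, need 1 cont bytes. acc=0xC
Byte[1]=BD: continuation. acc=(acc<<6)|0x3D=0x33D
Completed: cp=U+033D (starts at byte 0)
Byte[2]=D7: 2-byte lead, need 1 cont bytes. acc=0x17
Byte[3]=8E: continuation. acc=(acc<<6)|0x0E=0x5CE
Completed: cp=U+05CE (starts at byte 2)
Byte[4]=C4: 2-byte lead, need 1 cont bytes. acc=0x4
Byte[5]=AE: continuation. acc=(acc<<6)|0x2E=0x12E
Completed: cp=U+012E (starts at byte 4)
Byte[6]=20: 1-byte ASCII. cp=U+0020
Byte[7]=C9: 2-byte lead, need 1 cont bytes. acc=0x9
Byte[8]=B4: continuation. acc=(acc<<6)|0x34=0x274
Completed: cp=U+0274 (starts at byte 7)

Answer: 0 2 4 6 7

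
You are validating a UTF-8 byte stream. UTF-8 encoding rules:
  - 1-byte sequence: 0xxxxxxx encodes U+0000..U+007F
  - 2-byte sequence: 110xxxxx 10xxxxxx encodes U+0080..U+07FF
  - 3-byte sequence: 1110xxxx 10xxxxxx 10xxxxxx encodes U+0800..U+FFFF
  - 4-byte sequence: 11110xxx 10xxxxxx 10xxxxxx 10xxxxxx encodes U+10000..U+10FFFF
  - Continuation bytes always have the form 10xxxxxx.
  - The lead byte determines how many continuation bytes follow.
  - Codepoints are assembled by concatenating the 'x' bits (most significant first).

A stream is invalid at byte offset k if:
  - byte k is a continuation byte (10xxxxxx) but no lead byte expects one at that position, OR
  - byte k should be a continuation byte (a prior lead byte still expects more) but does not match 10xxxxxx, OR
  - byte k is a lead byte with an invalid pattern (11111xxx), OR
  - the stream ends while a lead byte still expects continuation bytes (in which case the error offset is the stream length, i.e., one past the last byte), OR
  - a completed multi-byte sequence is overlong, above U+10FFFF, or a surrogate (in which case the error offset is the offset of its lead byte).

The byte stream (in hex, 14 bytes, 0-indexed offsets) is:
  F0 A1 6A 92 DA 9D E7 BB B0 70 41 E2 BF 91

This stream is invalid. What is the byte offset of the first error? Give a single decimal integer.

Byte[0]=F0: 4-byte lead, need 3 cont bytes. acc=0x0
Byte[1]=A1: continuation. acc=(acc<<6)|0x21=0x21
Byte[2]=6A: expected 10xxxxxx continuation. INVALID

Answer: 2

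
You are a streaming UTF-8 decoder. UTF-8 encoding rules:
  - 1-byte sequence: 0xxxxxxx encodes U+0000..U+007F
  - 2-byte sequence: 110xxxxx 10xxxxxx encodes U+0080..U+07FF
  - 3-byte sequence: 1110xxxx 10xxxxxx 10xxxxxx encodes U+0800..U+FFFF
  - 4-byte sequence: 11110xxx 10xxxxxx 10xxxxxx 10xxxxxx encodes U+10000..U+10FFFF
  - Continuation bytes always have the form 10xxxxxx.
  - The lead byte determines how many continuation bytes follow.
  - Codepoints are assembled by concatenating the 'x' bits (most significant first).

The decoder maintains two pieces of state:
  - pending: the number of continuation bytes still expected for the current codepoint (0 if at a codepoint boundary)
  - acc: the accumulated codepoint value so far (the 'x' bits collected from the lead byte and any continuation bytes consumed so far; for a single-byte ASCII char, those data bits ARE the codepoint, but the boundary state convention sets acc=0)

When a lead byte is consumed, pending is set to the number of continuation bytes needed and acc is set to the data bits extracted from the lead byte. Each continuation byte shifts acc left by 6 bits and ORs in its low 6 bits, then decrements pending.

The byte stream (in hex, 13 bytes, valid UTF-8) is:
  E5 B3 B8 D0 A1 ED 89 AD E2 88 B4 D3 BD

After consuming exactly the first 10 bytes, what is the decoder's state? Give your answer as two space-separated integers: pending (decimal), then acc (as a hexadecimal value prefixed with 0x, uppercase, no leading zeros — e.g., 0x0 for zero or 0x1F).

Byte[0]=E5: 3-byte lead. pending=2, acc=0x5
Byte[1]=B3: continuation. acc=(acc<<6)|0x33=0x173, pending=1
Byte[2]=B8: continuation. acc=(acc<<6)|0x38=0x5CF8, pending=0
Byte[3]=D0: 2-byte lead. pending=1, acc=0x10
Byte[4]=A1: continuation. acc=(acc<<6)|0x21=0x421, pending=0
Byte[5]=ED: 3-byte lead. pending=2, acc=0xD
Byte[6]=89: continuation. acc=(acc<<6)|0x09=0x349, pending=1
Byte[7]=AD: continuation. acc=(acc<<6)|0x2D=0xD26D, pending=0
Byte[8]=E2: 3-byte lead. pending=2, acc=0x2
Byte[9]=88: continuation. acc=(acc<<6)|0x08=0x88, pending=1

Answer: 1 0x88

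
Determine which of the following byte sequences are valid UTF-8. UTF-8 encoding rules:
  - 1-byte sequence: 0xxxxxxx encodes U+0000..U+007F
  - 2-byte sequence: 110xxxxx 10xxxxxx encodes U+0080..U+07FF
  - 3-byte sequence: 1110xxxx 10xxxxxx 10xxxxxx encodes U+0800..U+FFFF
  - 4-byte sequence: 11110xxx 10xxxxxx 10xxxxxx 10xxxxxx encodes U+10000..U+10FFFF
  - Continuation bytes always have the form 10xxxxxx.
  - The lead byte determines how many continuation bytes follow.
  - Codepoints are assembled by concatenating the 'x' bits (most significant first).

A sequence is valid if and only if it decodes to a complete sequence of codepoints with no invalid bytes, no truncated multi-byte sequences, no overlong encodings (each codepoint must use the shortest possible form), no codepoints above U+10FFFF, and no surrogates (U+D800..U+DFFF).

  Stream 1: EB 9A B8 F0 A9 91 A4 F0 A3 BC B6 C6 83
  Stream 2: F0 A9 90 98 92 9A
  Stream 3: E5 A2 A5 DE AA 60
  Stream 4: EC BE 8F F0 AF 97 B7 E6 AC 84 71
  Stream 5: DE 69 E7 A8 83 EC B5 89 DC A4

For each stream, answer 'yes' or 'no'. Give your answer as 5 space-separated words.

Stream 1: decodes cleanly. VALID
Stream 2: error at byte offset 4. INVALID
Stream 3: decodes cleanly. VALID
Stream 4: decodes cleanly. VALID
Stream 5: error at byte offset 1. INVALID

Answer: yes no yes yes no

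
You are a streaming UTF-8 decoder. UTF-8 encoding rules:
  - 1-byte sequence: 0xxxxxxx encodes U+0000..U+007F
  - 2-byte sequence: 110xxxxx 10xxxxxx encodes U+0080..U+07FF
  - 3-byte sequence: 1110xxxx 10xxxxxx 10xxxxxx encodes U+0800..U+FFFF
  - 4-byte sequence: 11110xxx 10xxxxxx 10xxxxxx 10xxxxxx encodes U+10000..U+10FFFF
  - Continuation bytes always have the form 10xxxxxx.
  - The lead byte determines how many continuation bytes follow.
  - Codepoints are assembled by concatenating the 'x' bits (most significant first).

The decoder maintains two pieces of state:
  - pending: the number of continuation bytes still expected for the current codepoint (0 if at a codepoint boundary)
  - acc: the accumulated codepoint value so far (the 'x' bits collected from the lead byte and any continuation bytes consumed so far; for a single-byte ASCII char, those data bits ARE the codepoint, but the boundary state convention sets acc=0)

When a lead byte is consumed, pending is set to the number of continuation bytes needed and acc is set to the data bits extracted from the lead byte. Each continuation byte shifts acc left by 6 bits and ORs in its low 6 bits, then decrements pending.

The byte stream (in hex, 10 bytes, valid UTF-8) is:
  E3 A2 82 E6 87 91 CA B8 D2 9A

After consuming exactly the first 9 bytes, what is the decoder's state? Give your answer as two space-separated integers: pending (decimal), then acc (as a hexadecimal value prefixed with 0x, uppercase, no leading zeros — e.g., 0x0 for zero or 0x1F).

Byte[0]=E3: 3-byte lead. pending=2, acc=0x3
Byte[1]=A2: continuation. acc=(acc<<6)|0x22=0xE2, pending=1
Byte[2]=82: continuation. acc=(acc<<6)|0x02=0x3882, pending=0
Byte[3]=E6: 3-byte lead. pending=2, acc=0x6
Byte[4]=87: continuation. acc=(acc<<6)|0x07=0x187, pending=1
Byte[5]=91: continuation. acc=(acc<<6)|0x11=0x61D1, pending=0
Byte[6]=CA: 2-byte lead. pending=1, acc=0xA
Byte[7]=B8: continuation. acc=(acc<<6)|0x38=0x2B8, pending=0
Byte[8]=D2: 2-byte lead. pending=1, acc=0x12

Answer: 1 0x12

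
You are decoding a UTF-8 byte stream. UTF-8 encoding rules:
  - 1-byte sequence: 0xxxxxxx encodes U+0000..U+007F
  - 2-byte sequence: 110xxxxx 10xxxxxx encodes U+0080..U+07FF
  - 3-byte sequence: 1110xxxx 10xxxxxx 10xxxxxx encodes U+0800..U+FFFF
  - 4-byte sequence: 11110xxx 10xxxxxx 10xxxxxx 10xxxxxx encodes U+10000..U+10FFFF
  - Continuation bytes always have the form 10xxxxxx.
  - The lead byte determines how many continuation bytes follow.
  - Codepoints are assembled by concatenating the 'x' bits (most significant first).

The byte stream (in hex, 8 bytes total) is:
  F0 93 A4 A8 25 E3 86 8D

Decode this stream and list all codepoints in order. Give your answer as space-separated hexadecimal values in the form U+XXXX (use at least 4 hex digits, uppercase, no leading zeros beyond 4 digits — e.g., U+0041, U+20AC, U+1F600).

Answer: U+13928 U+0025 U+318D

Derivation:
Byte[0]=F0: 4-byte lead, need 3 cont bytes. acc=0x0
Byte[1]=93: continuation. acc=(acc<<6)|0x13=0x13
Byte[2]=A4: continuation. acc=(acc<<6)|0x24=0x4E4
Byte[3]=A8: continuation. acc=(acc<<6)|0x28=0x13928
Completed: cp=U+13928 (starts at byte 0)
Byte[4]=25: 1-byte ASCII. cp=U+0025
Byte[5]=E3: 3-byte lead, need 2 cont bytes. acc=0x3
Byte[6]=86: continuation. acc=(acc<<6)|0x06=0xC6
Byte[7]=8D: continuation. acc=(acc<<6)|0x0D=0x318D
Completed: cp=U+318D (starts at byte 5)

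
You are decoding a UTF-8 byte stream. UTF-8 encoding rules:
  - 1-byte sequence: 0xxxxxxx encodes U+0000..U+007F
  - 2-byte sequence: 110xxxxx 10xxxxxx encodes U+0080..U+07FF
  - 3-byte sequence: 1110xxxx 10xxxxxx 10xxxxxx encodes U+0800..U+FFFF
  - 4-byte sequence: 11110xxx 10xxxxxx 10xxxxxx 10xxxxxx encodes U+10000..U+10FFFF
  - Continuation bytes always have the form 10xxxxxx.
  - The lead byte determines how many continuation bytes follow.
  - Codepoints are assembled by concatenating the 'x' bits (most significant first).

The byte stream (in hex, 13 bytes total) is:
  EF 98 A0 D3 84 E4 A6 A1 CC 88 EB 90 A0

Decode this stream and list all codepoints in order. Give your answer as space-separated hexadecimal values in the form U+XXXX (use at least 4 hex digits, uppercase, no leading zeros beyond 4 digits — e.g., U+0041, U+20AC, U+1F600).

Byte[0]=EF: 3-byte lead, need 2 cont bytes. acc=0xF
Byte[1]=98: continuation. acc=(acc<<6)|0x18=0x3D8
Byte[2]=A0: continuation. acc=(acc<<6)|0x20=0xF620
Completed: cp=U+F620 (starts at byte 0)
Byte[3]=D3: 2-byte lead, need 1 cont bytes. acc=0x13
Byte[4]=84: continuation. acc=(acc<<6)|0x04=0x4C4
Completed: cp=U+04C4 (starts at byte 3)
Byte[5]=E4: 3-byte lead, need 2 cont bytes. acc=0x4
Byte[6]=A6: continuation. acc=(acc<<6)|0x26=0x126
Byte[7]=A1: continuation. acc=(acc<<6)|0x21=0x49A1
Completed: cp=U+49A1 (starts at byte 5)
Byte[8]=CC: 2-byte lead, need 1 cont bytes. acc=0xC
Byte[9]=88: continuation. acc=(acc<<6)|0x08=0x308
Completed: cp=U+0308 (starts at byte 8)
Byte[10]=EB: 3-byte lead, need 2 cont bytes. acc=0xB
Byte[11]=90: continuation. acc=(acc<<6)|0x10=0x2D0
Byte[12]=A0: continuation. acc=(acc<<6)|0x20=0xB420
Completed: cp=U+B420 (starts at byte 10)

Answer: U+F620 U+04C4 U+49A1 U+0308 U+B420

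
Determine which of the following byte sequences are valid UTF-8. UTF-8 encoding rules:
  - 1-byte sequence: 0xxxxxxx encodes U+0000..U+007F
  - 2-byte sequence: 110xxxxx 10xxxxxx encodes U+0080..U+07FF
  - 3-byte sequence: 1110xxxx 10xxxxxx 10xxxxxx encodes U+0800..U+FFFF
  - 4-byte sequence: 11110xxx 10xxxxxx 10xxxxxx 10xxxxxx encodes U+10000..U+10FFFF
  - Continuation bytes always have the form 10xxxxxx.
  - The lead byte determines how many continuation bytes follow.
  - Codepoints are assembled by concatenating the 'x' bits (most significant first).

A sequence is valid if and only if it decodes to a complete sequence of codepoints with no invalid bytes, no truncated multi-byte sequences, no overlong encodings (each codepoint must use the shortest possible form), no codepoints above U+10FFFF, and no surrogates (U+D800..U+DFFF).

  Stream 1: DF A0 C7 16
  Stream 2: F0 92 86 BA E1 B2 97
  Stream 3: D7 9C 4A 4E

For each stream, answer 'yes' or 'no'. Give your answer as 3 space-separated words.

Answer: no yes yes

Derivation:
Stream 1: error at byte offset 3. INVALID
Stream 2: decodes cleanly. VALID
Stream 3: decodes cleanly. VALID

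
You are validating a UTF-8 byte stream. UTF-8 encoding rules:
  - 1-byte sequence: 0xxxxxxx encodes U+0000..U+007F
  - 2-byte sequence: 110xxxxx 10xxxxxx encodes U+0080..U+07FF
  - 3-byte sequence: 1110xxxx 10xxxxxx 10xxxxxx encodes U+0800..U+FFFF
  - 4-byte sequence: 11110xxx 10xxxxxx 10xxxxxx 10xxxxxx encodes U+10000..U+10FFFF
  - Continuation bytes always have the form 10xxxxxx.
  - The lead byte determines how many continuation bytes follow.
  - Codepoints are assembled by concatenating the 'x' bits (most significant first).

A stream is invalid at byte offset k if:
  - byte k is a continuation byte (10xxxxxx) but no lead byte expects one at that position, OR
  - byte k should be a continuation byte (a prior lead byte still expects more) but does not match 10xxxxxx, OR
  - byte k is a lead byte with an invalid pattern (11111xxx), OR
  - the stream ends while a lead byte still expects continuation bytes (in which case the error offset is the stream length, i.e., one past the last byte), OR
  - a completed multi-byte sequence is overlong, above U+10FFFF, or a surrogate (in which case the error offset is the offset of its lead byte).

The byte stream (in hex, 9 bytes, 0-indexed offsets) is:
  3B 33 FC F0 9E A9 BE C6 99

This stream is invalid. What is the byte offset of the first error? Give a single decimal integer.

Answer: 2

Derivation:
Byte[0]=3B: 1-byte ASCII. cp=U+003B
Byte[1]=33: 1-byte ASCII. cp=U+0033
Byte[2]=FC: INVALID lead byte (not 0xxx/110x/1110/11110)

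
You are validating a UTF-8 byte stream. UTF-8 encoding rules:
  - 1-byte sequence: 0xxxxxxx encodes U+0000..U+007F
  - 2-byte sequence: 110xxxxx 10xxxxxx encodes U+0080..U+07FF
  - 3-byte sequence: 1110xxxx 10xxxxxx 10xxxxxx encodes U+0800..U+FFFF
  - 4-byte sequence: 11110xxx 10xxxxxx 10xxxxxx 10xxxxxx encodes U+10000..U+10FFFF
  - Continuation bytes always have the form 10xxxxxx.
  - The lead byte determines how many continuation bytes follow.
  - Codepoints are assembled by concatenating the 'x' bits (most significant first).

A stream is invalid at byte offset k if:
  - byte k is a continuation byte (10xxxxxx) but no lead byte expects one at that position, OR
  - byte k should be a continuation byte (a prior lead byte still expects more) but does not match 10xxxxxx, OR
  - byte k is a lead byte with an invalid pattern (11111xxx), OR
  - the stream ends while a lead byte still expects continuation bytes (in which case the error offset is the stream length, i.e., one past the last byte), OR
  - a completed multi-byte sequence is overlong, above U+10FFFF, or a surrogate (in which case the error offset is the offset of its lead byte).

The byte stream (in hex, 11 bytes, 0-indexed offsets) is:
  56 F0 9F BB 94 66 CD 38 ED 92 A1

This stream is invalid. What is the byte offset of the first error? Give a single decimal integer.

Answer: 7

Derivation:
Byte[0]=56: 1-byte ASCII. cp=U+0056
Byte[1]=F0: 4-byte lead, need 3 cont bytes. acc=0x0
Byte[2]=9F: continuation. acc=(acc<<6)|0x1F=0x1F
Byte[3]=BB: continuation. acc=(acc<<6)|0x3B=0x7FB
Byte[4]=94: continuation. acc=(acc<<6)|0x14=0x1FED4
Completed: cp=U+1FED4 (starts at byte 1)
Byte[5]=66: 1-byte ASCII. cp=U+0066
Byte[6]=CD: 2-byte lead, need 1 cont bytes. acc=0xD
Byte[7]=38: expected 10xxxxxx continuation. INVALID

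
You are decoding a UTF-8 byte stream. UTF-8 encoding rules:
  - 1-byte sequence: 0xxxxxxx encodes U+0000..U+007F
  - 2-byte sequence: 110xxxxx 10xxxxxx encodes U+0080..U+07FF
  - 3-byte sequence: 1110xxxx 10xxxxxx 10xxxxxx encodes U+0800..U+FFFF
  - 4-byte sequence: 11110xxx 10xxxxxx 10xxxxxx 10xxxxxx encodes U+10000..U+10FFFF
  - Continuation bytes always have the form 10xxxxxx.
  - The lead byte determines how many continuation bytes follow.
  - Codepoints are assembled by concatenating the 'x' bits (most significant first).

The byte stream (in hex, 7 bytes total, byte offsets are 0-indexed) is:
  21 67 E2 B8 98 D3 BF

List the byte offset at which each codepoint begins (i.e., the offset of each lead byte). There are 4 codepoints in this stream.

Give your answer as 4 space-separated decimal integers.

Answer: 0 1 2 5

Derivation:
Byte[0]=21: 1-byte ASCII. cp=U+0021
Byte[1]=67: 1-byte ASCII. cp=U+0067
Byte[2]=E2: 3-byte lead, need 2 cont bytes. acc=0x2
Byte[3]=B8: continuation. acc=(acc<<6)|0x38=0xB8
Byte[4]=98: continuation. acc=(acc<<6)|0x18=0x2E18
Completed: cp=U+2E18 (starts at byte 2)
Byte[5]=D3: 2-byte lead, need 1 cont bytes. acc=0x13
Byte[6]=BF: continuation. acc=(acc<<6)|0x3F=0x4FF
Completed: cp=U+04FF (starts at byte 5)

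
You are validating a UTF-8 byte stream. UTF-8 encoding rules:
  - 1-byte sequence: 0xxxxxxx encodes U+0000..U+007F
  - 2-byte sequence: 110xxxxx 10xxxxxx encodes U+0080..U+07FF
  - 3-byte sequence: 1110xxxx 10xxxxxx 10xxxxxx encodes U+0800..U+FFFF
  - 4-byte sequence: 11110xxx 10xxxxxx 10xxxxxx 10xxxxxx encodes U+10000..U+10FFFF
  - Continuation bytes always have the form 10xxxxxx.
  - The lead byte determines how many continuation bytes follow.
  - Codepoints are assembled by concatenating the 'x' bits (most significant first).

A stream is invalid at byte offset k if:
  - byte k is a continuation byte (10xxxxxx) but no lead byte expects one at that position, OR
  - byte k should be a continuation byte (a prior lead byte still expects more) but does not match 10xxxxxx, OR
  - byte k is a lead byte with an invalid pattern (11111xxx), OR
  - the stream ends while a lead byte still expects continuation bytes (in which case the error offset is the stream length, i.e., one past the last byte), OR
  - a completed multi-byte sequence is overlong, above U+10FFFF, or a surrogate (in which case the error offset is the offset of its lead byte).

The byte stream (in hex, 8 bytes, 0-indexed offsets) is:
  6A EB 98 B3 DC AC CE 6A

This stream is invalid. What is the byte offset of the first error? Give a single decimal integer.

Answer: 7

Derivation:
Byte[0]=6A: 1-byte ASCII. cp=U+006A
Byte[1]=EB: 3-byte lead, need 2 cont bytes. acc=0xB
Byte[2]=98: continuation. acc=(acc<<6)|0x18=0x2D8
Byte[3]=B3: continuation. acc=(acc<<6)|0x33=0xB633
Completed: cp=U+B633 (starts at byte 1)
Byte[4]=DC: 2-byte lead, need 1 cont bytes. acc=0x1C
Byte[5]=AC: continuation. acc=(acc<<6)|0x2C=0x72C
Completed: cp=U+072C (starts at byte 4)
Byte[6]=CE: 2-byte lead, need 1 cont bytes. acc=0xE
Byte[7]=6A: expected 10xxxxxx continuation. INVALID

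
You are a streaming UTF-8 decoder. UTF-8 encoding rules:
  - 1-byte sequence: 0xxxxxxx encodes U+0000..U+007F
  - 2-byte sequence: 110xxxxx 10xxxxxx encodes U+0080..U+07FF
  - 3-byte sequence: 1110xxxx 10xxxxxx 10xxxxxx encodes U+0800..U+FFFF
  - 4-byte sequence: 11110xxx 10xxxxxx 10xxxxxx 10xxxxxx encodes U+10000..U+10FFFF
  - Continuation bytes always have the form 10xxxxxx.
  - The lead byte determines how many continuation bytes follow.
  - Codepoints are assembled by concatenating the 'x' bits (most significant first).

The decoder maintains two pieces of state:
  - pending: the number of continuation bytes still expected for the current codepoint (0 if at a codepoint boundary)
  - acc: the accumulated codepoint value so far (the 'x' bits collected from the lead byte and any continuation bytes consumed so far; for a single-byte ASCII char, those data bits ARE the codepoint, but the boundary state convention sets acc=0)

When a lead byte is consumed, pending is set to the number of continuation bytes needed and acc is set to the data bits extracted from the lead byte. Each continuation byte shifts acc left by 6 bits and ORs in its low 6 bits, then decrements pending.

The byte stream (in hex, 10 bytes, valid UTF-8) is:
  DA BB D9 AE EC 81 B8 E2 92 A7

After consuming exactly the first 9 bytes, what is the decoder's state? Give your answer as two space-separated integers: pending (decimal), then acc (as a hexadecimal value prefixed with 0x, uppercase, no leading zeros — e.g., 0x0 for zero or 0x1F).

Byte[0]=DA: 2-byte lead. pending=1, acc=0x1A
Byte[1]=BB: continuation. acc=(acc<<6)|0x3B=0x6BB, pending=0
Byte[2]=D9: 2-byte lead. pending=1, acc=0x19
Byte[3]=AE: continuation. acc=(acc<<6)|0x2E=0x66E, pending=0
Byte[4]=EC: 3-byte lead. pending=2, acc=0xC
Byte[5]=81: continuation. acc=(acc<<6)|0x01=0x301, pending=1
Byte[6]=B8: continuation. acc=(acc<<6)|0x38=0xC078, pending=0
Byte[7]=E2: 3-byte lead. pending=2, acc=0x2
Byte[8]=92: continuation. acc=(acc<<6)|0x12=0x92, pending=1

Answer: 1 0x92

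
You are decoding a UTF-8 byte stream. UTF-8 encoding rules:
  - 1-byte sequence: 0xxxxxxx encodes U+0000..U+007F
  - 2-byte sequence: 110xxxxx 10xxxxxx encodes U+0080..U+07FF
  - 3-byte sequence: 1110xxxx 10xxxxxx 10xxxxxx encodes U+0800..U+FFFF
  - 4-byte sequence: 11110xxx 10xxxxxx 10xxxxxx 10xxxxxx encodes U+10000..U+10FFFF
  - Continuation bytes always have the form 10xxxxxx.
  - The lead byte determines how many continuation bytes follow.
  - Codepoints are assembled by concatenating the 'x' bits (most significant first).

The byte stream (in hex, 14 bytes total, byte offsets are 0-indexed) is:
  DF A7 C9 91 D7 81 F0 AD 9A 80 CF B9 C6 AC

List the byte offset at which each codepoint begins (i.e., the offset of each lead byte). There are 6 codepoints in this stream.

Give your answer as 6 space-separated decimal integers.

Byte[0]=DF: 2-byte lead, need 1 cont bytes. acc=0x1F
Byte[1]=A7: continuation. acc=(acc<<6)|0x27=0x7E7
Completed: cp=U+07E7 (starts at byte 0)
Byte[2]=C9: 2-byte lead, need 1 cont bytes. acc=0x9
Byte[3]=91: continuation. acc=(acc<<6)|0x11=0x251
Completed: cp=U+0251 (starts at byte 2)
Byte[4]=D7: 2-byte lead, need 1 cont bytes. acc=0x17
Byte[5]=81: continuation. acc=(acc<<6)|0x01=0x5C1
Completed: cp=U+05C1 (starts at byte 4)
Byte[6]=F0: 4-byte lead, need 3 cont bytes. acc=0x0
Byte[7]=AD: continuation. acc=(acc<<6)|0x2D=0x2D
Byte[8]=9A: continuation. acc=(acc<<6)|0x1A=0xB5A
Byte[9]=80: continuation. acc=(acc<<6)|0x00=0x2D680
Completed: cp=U+2D680 (starts at byte 6)
Byte[10]=CF: 2-byte lead, need 1 cont bytes. acc=0xF
Byte[11]=B9: continuation. acc=(acc<<6)|0x39=0x3F9
Completed: cp=U+03F9 (starts at byte 10)
Byte[12]=C6: 2-byte lead, need 1 cont bytes. acc=0x6
Byte[13]=AC: continuation. acc=(acc<<6)|0x2C=0x1AC
Completed: cp=U+01AC (starts at byte 12)

Answer: 0 2 4 6 10 12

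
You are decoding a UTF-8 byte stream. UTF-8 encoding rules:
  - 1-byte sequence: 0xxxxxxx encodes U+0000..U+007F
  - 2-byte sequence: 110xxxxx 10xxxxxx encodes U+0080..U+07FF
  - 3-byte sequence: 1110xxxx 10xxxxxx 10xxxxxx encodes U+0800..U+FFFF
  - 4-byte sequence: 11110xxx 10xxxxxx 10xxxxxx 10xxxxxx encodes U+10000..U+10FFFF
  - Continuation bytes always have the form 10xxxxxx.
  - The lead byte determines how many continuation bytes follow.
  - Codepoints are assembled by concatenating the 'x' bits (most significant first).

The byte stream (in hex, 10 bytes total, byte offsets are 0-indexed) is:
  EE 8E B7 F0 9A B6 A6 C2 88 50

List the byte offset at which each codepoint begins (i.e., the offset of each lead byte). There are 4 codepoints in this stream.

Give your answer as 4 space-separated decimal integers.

Answer: 0 3 7 9

Derivation:
Byte[0]=EE: 3-byte lead, need 2 cont bytes. acc=0xE
Byte[1]=8E: continuation. acc=(acc<<6)|0x0E=0x38E
Byte[2]=B7: continuation. acc=(acc<<6)|0x37=0xE3B7
Completed: cp=U+E3B7 (starts at byte 0)
Byte[3]=F0: 4-byte lead, need 3 cont bytes. acc=0x0
Byte[4]=9A: continuation. acc=(acc<<6)|0x1A=0x1A
Byte[5]=B6: continuation. acc=(acc<<6)|0x36=0x6B6
Byte[6]=A6: continuation. acc=(acc<<6)|0x26=0x1ADA6
Completed: cp=U+1ADA6 (starts at byte 3)
Byte[7]=C2: 2-byte lead, need 1 cont bytes. acc=0x2
Byte[8]=88: continuation. acc=(acc<<6)|0x08=0x88
Completed: cp=U+0088 (starts at byte 7)
Byte[9]=50: 1-byte ASCII. cp=U+0050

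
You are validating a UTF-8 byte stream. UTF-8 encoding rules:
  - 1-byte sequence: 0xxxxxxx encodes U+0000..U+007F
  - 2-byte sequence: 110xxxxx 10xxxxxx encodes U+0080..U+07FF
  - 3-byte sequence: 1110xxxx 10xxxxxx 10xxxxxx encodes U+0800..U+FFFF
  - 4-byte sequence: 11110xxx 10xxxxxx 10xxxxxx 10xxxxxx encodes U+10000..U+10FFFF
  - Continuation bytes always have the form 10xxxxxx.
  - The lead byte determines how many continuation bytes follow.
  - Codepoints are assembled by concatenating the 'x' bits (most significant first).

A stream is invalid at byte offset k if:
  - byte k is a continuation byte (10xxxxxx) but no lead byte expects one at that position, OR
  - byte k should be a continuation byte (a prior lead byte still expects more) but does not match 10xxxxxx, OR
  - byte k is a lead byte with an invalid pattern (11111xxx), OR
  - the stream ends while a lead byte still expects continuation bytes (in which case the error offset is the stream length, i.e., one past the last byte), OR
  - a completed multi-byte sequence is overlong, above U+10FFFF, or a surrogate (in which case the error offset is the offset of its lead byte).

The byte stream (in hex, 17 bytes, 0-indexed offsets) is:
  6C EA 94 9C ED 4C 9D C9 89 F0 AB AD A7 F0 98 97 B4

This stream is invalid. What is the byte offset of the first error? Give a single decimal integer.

Byte[0]=6C: 1-byte ASCII. cp=U+006C
Byte[1]=EA: 3-byte lead, need 2 cont bytes. acc=0xA
Byte[2]=94: continuation. acc=(acc<<6)|0x14=0x294
Byte[3]=9C: continuation. acc=(acc<<6)|0x1C=0xA51C
Completed: cp=U+A51C (starts at byte 1)
Byte[4]=ED: 3-byte lead, need 2 cont bytes. acc=0xD
Byte[5]=4C: expected 10xxxxxx continuation. INVALID

Answer: 5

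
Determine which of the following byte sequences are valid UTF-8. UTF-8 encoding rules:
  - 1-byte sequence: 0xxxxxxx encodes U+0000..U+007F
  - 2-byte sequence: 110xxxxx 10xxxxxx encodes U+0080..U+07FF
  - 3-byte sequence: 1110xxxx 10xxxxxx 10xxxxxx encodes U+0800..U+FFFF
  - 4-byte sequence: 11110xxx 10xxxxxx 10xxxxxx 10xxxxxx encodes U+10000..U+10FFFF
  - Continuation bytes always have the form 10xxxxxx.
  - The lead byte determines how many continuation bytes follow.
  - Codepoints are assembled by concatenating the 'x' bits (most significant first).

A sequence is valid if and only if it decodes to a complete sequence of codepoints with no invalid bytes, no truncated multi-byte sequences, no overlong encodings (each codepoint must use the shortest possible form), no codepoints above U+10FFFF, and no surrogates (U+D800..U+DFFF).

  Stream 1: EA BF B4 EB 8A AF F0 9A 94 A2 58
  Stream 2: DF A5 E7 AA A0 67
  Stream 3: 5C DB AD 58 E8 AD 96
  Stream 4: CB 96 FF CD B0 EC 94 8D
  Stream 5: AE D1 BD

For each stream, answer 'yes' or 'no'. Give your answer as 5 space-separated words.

Stream 1: decodes cleanly. VALID
Stream 2: decodes cleanly. VALID
Stream 3: decodes cleanly. VALID
Stream 4: error at byte offset 2. INVALID
Stream 5: error at byte offset 0. INVALID

Answer: yes yes yes no no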